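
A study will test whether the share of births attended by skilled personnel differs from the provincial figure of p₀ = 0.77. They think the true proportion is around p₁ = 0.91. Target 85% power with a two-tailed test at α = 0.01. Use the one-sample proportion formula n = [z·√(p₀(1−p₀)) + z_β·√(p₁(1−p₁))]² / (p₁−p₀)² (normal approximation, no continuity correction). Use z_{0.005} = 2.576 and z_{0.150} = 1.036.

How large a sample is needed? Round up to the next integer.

n = [z_{α/2}·√(p₀q₀) + z_β·√(p₁q₁)]² / (p₁ − p₀)²
  = [2.576·√(0.77·0.23) + 1.036·√(0.91·0.09)]² / (0.14)²
  = [2.576·0.4208 + 1.036·0.2862]² / 0.0196
  = [1.3805]² / 0.0196
  = 97.24
Round up → n = 98.

n = 98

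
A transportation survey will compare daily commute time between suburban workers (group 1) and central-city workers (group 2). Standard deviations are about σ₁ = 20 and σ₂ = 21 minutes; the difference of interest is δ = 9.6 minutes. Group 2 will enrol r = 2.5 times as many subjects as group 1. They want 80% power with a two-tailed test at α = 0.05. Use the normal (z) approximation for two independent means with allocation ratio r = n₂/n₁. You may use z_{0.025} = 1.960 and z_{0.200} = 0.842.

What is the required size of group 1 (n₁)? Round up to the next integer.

n₁ = 50

n₁ = (z_{α/2} + z_β)² · (σ₁² + σ₂²/r) / δ²
   = (1.960 + 0.842)² · (20² + 21²/2.5) / 9.6²
   = 7.8512 · (400 + 176.4) / 92.16
   = 7.8512 · 576.4 / 92.16
   = 49.10
Round up → n₁ = 50; n₂ = r·n₁ = 2.5 × 50 = 125.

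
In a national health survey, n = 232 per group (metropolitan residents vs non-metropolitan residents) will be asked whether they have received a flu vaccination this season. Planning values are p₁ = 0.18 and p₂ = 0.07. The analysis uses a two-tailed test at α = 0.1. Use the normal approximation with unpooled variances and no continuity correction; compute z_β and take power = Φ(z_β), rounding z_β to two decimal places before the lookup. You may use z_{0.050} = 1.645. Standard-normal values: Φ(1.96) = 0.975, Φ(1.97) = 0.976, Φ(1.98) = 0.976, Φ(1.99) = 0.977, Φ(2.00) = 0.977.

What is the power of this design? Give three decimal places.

Power ≈ 0.977

z_β = |p₁−p₂|·√(n/[p₁q₁+p₂q₂]) − z_{α/2}
    = 0.11 · √(232/0.2127) − 1.645
    = 0.11 · 33.0263 − 1.645
    = 3.6329 − 1.645 = 1.9879 → 1.99
Power = Φ(1.99) = 0.977.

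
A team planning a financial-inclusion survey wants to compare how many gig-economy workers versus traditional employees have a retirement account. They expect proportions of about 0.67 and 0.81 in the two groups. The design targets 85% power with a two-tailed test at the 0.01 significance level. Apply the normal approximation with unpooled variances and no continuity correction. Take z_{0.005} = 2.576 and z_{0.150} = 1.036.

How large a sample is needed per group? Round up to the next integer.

n = (z_{α/2} + z_β)² · [p₁(1−p₁) + p₂(1−p₂)] / (p₁ − p₂)²
  = (2.576 + 1.036)² · (0.67·0.33 + 0.81·0.19) / (-0.14)²
  = (3.612)² · (0.2211 + 0.1539) / 0.0196
  = 13.0465 · 0.3750 / 0.0196
  = 249.61
Round up → n = 250 per group.

n = 250 per group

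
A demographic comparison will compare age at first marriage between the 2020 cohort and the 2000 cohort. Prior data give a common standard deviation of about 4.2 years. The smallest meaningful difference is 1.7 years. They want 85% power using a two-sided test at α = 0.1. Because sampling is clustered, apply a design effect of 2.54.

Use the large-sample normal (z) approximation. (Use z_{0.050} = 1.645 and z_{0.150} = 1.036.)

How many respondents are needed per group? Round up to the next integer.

n = (z_{α/2} + z_β)² · (σ₁² + σ₂²) / δ²
  = (1.645 + 1.036)² · (2·4.2² = 35.28) / 1.7²
  = 7.1878 · 35.28 / 2.89
  = 87.75
Design effect: 2.54 × 87.75 = 222.87.
Round up → n = 223 per group.

n = 223 per group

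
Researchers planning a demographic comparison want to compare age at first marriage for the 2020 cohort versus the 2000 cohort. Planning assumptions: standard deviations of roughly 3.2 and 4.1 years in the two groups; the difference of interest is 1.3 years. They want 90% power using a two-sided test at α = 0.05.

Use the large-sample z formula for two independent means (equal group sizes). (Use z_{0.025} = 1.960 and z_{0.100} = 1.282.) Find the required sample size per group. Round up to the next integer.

n = (z_{α/2} + z_β)² · (σ₁² + σ₂²) / δ²
  = (1.960 + 1.282)² · (3.2² + 4.1² = 27.05) / 1.3²
  = 10.5106 · 27.05 / 1.69
  = 168.23
Round up → n = 169 per group.

n = 169 per group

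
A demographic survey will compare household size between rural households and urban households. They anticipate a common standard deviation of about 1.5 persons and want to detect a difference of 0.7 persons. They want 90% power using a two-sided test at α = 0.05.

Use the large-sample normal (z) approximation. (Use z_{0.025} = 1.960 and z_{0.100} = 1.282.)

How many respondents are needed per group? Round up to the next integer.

n = (z_{α/2} + z_β)² · (σ₁² + σ₂²) / δ²
  = (1.960 + 1.282)² · (2·1.5² = 4.5) / 0.7²
  = 10.5106 · 4.5 / 0.49
  = 96.53
Round up → n = 97 per group.

n = 97 per group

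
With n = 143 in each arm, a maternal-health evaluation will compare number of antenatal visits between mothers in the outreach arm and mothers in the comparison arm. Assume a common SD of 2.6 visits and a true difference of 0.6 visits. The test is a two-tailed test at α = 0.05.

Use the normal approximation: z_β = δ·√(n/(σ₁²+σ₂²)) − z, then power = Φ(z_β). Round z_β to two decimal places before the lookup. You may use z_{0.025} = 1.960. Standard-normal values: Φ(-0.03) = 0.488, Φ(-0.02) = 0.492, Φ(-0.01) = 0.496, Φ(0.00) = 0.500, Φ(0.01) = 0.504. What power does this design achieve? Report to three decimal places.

z_β = δ·√(n/(σ₁²+σ₂²)) − z_{α/2}
    = 0.6 · √(143/13.52) − 1.960
    = 0.6 · 3.25222 − 1.960
    = 1.9513 − 1.960 = -0.0087 → -0.01
Power = Φ(-0.01) = 0.496.

Power ≈ 0.496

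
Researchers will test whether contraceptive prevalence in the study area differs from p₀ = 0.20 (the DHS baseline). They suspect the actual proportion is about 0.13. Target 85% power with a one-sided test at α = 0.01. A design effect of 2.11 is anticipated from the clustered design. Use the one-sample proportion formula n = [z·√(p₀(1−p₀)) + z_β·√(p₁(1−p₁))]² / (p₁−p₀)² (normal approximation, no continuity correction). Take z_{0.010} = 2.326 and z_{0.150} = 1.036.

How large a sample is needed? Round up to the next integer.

n = [z_α·√(p₀q₀) + z_β·√(p₁q₁)]² / (p₁ − p₀)²
  = [2.326·√(0.20·0.80) + 1.036·√(0.13·0.87)]² / (-0.07)²
  = [2.326·0.4000 + 1.036·0.3363]² / 0.0049
  = [1.2788]² / 0.0049
  = 333.75
Design effect: 2.11 × 333.75 = 704.20.
Round up → n = 705.

n = 705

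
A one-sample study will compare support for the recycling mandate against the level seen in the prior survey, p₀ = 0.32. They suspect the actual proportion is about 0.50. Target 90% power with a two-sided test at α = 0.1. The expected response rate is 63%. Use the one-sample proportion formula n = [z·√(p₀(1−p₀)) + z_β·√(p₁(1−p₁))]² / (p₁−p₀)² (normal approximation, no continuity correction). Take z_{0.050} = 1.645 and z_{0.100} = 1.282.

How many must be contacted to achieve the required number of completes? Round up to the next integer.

n = 98

n = [z_{α/2}·√(p₀q₀) + z_β·√(p₁q₁)]² / (p₁ − p₀)²
  = [1.645·√(0.32·0.68) + 1.282·√(0.50·0.50)]² / (0.18)²
  = [1.645·0.4665 + 1.282·0.5000]² / 0.0324
  = [1.4084]² / 0.0324
  = 61.22
Adjust for 63% response: 61.22 / 0.63 = 97.17.
Round up → n = 98.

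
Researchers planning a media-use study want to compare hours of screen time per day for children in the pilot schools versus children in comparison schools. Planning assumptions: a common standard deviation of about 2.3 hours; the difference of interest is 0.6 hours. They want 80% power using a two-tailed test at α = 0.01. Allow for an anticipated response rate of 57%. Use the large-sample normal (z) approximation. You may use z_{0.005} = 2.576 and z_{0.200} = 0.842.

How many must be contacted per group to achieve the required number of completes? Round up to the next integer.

n = 603 per group

n = (z_{α/2} + z_β)² · (σ₁² + σ₂²) / δ²
  = (2.576 + 0.842)² · (2·2.3² = 10.58) / 0.6²
  = 11.6827 · 10.58 / 0.36
  = 343.34
Adjust for 57% response: 343.34 / 0.57 = 602.35.
Round up → n = 603 per group.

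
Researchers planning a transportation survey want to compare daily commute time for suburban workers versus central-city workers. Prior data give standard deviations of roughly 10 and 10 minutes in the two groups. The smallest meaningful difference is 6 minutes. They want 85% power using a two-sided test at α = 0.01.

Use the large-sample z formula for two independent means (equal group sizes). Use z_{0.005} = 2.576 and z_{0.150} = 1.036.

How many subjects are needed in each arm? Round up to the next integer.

n = 73 per group

n = (z_{α/2} + z_β)² · (σ₁² + σ₂²) / δ²
  = (2.576 + 1.036)² · (10² + 10² = 200) / 6²
  = 13.0465 · 200 / 36
  = 72.48
Round up → n = 73 per group.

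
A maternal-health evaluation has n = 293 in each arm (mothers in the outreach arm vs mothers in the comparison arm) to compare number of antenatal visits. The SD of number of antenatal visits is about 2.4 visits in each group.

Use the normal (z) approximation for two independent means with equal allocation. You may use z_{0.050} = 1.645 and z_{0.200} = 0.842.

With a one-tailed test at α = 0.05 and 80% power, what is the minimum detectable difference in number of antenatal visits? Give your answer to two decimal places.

δ = (z_α + z_β) · √((σ₁²+σ₂²)/n)
  = (1.645 + 0.842) · √(11.52/293)
  = 2.487 · √0.03932
  = 2.487 · 0.1983
  = 0.4931

Minimum detectable difference ≈ 0.49 visits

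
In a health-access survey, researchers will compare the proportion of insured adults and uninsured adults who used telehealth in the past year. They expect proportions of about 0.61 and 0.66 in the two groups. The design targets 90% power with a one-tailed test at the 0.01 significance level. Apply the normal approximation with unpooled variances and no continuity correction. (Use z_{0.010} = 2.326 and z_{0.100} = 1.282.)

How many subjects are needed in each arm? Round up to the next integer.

n = 2408 per group

n = (z_α + z_β)² · [p₁(1−p₁) + p₂(1−p₂)] / (p₁ − p₂)²
  = (2.326 + 1.282)² · (0.61·0.39 + 0.66·0.34) / (-0.05)²
  = (3.608)² · (0.2379 + 0.2244) / 0.0025
  = 13.0177 · 0.4623 / 0.0025
  = 2407.23
Round up → n = 2408 per group.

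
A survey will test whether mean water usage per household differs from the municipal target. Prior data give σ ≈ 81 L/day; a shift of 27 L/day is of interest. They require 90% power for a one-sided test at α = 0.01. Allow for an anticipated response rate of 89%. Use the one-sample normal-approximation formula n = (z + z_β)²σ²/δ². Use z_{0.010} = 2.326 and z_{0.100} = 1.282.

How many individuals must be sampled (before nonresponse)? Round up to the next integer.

n = 132

n = (z_α + z_β)² · σ² / δ²
  = (2.326 + 1.282)² · 81² / 27²
  = 13.0177 · 6561 / 729
  = 117.16
Adjust for 89% response: 117.16 / 0.89 = 131.64.
Round up → n = 132.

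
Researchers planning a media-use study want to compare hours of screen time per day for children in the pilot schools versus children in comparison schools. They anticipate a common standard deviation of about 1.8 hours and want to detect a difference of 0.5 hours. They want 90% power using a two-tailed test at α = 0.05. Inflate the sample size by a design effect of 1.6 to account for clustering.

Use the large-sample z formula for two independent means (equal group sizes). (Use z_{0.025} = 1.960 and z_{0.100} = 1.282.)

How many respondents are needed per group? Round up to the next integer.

n = 436 per group

n = (z_{α/2} + z_β)² · (σ₁² + σ₂²) / δ²
  = (1.960 + 1.282)² · (2·1.8² = 6.48) / 0.5²
  = 10.5106 · 6.48 / 0.25
  = 272.43
Design effect: 1.6 × 272.43 = 435.89.
Round up → n = 436 per group.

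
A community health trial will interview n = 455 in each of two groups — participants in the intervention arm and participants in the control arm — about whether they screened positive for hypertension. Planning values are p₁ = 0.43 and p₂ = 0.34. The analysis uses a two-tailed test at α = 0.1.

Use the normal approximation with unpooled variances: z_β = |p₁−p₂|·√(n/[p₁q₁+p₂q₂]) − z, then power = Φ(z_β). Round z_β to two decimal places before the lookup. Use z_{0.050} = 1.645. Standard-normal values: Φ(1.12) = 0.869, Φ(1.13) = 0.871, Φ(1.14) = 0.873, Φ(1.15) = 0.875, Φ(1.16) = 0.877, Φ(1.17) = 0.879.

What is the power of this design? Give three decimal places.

z_β = |p₁−p₂|·√(n/[p₁q₁+p₂q₂]) − z_{α/2}
    = 0.09 · √(455/0.4695) − 1.645
    = 0.09 · 31.1306 − 1.645
    = 2.8018 − 1.645 = 1.1568 → 1.16
Power = Φ(1.16) = 0.877.

Power ≈ 0.877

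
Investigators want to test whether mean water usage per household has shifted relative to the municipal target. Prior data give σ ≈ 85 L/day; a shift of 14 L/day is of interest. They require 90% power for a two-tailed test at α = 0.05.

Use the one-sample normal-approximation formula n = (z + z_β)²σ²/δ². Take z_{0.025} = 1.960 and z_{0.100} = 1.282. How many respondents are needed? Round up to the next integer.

n = (z_{α/2} + z_β)² · σ² / δ²
  = (1.960 + 1.282)² · 85² / 14²
  = 10.5106 · 7225 / 196
  = 387.44
Round up → n = 388.

n = 388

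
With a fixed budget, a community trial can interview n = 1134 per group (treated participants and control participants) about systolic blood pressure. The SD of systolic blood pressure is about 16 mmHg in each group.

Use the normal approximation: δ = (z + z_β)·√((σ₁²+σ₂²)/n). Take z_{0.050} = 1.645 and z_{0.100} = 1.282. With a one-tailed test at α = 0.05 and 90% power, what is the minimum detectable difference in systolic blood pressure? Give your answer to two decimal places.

Minimum detectable difference ≈ 1.97 mmHg

δ = (z_α + z_β) · √((σ₁²+σ₂²)/n)
  = (1.645 + 1.282) · √(512/1134)
  = 2.927 · √0.4515
  = 2.927 · 0.6719
  = 1.9668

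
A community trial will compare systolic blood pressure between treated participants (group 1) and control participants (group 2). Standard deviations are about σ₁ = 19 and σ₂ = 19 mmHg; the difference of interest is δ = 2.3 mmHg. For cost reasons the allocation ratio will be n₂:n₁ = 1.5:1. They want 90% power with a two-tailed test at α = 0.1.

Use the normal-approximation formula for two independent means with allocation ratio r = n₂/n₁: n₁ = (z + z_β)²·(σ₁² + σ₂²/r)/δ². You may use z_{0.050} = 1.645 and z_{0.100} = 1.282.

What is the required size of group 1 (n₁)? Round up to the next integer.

n₁ = (z_{α/2} + z_β)² · (σ₁² + σ₂²/r) / δ²
   = (1.645 + 1.282)² · (19² + 19²/1.5) / 2.3²
   = 8.5673 · (361 + 240.6667) / 5.29
   = 8.5673 · 601.6667 / 5.29
   = 974.42
Round up → n₁ = 975; n₂ = r·n₁ = 1.5 × 975 = 1463.

n₁ = 975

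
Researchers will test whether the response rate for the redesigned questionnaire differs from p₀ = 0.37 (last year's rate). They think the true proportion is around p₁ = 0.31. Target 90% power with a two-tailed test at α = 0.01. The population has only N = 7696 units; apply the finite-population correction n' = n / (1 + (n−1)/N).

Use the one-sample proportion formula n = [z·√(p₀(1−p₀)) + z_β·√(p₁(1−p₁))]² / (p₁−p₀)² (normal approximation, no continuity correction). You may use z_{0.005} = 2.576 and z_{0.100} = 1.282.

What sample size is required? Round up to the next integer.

n = 836

n = [z_{α/2}·√(p₀q₀) + z_β·√(p₁q₁)]² / (p₁ − p₀)²
  = [2.576·√(0.37·0.63) + 1.282·√(0.31·0.69)]² / (-0.06)²
  = [2.576·0.4828 + 1.282·0.4625]² / 0.0036
  = [1.8366]² / 0.0036
  = 936.99
Finite-population correction (N = 7696): 936.99 / (1 + (936.99 − 1)/7696) = 835.39.
Round up → n = 836.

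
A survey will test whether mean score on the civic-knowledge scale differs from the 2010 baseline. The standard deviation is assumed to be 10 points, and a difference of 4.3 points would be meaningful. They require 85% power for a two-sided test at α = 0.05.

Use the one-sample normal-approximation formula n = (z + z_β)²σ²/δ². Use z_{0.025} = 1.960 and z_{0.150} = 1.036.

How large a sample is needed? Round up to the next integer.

n = (z_{α/2} + z_β)² · σ² / δ²
  = (1.960 + 1.036)² · 10² / 4.3²
  = 8.9760 · 100 / 18.49
  = 48.55
Round up → n = 49.

n = 49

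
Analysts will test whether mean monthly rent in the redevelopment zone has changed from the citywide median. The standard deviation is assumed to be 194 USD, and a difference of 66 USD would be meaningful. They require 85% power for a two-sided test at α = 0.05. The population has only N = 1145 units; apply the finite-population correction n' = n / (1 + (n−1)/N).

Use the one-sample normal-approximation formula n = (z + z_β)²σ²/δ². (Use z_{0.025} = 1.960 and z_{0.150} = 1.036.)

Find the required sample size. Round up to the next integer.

n = 73

n = (z_{α/2} + z_β)² · σ² / δ²
  = (1.960 + 1.036)² · 194² / 66²
  = 8.9760 · 37636 / 4356
  = 77.55
Finite-population correction (N = 1145): 77.55 / (1 + (77.55 − 1)/1145) = 72.69.
Round up → n = 73.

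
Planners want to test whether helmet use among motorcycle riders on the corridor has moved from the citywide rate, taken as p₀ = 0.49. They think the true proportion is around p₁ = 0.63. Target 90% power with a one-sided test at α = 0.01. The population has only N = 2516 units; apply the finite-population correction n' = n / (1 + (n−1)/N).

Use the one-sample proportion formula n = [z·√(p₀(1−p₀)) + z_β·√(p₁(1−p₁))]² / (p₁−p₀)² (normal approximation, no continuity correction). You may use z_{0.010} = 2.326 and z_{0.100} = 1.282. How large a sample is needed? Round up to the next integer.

n = [z_α·√(p₀q₀) + z_β·√(p₁q₁)]² / (p₁ − p₀)²
  = [2.326·√(0.49·0.51) + 1.282·√(0.63·0.37)]² / (0.14)²
  = [2.326·0.4999 + 1.282·0.4828]² / 0.0196
  = [1.7817]² / 0.0196
  = 161.97
Finite-population correction (N = 2516): 161.97 / (1 + (161.97 − 1)/2516) = 152.23.
Round up → n = 153.

n = 153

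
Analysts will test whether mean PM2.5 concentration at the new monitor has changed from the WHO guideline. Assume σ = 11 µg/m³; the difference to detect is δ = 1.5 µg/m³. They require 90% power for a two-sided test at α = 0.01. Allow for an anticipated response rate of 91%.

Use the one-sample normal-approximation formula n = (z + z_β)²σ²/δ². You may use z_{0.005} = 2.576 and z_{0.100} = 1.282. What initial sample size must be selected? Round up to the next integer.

n = 880

n = (z_{α/2} + z_β)² · σ² / δ²
  = (2.576 + 1.282)² · 11² / 1.5²
  = 14.8842 · 121 / 2.25
  = 800.44
Adjust for 91% response: 800.44 / 0.91 = 879.60.
Round up → n = 880.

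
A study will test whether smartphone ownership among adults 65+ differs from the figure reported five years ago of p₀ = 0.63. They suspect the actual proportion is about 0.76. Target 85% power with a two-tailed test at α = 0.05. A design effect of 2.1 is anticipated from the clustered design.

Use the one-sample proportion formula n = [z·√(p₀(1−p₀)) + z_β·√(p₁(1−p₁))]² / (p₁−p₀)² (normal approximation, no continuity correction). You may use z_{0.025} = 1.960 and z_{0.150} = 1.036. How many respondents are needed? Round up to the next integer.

n = 240

n = [z_{α/2}·√(p₀q₀) + z_β·√(p₁q₁)]² / (p₁ − p₀)²
  = [1.960·√(0.63·0.37) + 1.036·√(0.76·0.24)]² / (0.13)²
  = [1.960·0.4828 + 1.036·0.4271]² / 0.0169
  = [1.3888]² / 0.0169
  = 114.12
Design effect: 2.1 × 114.12 = 239.65.
Round up → n = 240.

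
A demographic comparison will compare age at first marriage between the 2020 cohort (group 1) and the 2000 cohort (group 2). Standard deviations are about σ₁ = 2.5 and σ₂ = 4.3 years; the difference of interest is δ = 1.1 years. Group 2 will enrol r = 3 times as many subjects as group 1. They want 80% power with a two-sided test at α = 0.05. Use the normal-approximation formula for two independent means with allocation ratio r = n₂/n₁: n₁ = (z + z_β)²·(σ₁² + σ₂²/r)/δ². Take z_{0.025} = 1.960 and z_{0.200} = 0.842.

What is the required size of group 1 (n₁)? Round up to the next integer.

n₁ = (z_{α/2} + z_β)² · (σ₁² + σ₂²/r) / δ²
   = (1.960 + 0.842)² · (2.5² + 4.3²/3) / 1.1²
   = 7.8512 · (6.25 + 6.1633) / 1.21
   = 7.8512 · 12.4133 / 1.21
   = 80.55
Round up → n₁ = 81; n₂ = r·n₁ = 3 × 81 = 243.

n₁ = 81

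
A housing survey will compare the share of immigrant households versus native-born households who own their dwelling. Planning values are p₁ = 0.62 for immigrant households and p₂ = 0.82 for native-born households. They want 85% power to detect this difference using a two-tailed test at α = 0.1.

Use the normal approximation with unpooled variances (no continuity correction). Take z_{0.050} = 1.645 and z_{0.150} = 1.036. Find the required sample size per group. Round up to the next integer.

n = (z_{α/2} + z_β)² · [p₁(1−p₁) + p₂(1−p₂)] / (p₁ − p₂)²
  = (1.645 + 1.036)² · (0.62·0.38 + 0.82·0.18) / (-0.20)²
  = (2.681)² · (0.2356 + 0.1476) / 0.0400
  = 7.1878 · 0.3832 / 0.0400
  = 68.86
Round up → n = 69 per group.

n = 69 per group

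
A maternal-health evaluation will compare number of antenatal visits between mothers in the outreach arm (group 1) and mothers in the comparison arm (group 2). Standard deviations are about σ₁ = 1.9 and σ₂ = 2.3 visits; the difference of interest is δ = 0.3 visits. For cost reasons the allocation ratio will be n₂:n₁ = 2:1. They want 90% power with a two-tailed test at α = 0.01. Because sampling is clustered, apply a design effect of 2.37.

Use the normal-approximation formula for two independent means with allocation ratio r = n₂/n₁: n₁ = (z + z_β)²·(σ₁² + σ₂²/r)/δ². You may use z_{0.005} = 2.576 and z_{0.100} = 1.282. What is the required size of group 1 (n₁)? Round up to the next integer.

n₁ = 2452

n₁ = (z_{α/2} + z_β)² · (σ₁² + σ₂²/r) / δ²
   = (2.576 + 1.282)² · (1.9² + 2.3²/2) / 0.3²
   = 14.8842 · (3.61 + 2.645) / 0.09
   = 14.8842 · 6.255 / 0.09
   = 1034.45
Design effect: 2.37 × 1034.45 = 2451.65.
Round up → n₁ = 2452; n₂ = r·n₁ = 2 × 2452 = 4904.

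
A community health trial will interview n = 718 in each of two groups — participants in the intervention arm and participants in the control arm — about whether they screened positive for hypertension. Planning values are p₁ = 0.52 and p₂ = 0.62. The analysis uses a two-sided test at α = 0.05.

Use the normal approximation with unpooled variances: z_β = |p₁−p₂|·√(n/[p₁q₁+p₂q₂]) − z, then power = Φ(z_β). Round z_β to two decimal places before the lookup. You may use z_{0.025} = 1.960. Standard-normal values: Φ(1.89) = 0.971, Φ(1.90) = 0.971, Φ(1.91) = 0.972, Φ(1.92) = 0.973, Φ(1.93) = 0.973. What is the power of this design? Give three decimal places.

Power ≈ 0.971

z_β = |p₁−p₂|·√(n/[p₁q₁+p₂q₂]) − z_{α/2}
    = 0.10 · √(718/0.4852) − 1.960
    = 0.10 · 38.4682 − 1.960
    = 3.8468 − 1.960 = 1.8868 → 1.89
Power = Φ(1.89) = 0.971.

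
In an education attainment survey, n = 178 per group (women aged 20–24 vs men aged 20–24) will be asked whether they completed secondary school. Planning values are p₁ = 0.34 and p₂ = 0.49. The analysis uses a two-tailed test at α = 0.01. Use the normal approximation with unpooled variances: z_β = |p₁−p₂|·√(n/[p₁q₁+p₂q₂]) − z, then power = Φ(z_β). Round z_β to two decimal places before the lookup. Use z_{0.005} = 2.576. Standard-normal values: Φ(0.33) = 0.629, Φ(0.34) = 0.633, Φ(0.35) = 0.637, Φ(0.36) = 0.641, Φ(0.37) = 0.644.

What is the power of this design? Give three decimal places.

Power ≈ 0.629

z_β = |p₁−p₂|·√(n/[p₁q₁+p₂q₂]) − z_{α/2}
    = 0.15 · √(178/0.4743) − 2.576
    = 0.15 · 19.3724 − 2.576
    = 2.9059 − 2.576 = 0.3299 → 0.33
Power = Φ(0.33) = 0.629.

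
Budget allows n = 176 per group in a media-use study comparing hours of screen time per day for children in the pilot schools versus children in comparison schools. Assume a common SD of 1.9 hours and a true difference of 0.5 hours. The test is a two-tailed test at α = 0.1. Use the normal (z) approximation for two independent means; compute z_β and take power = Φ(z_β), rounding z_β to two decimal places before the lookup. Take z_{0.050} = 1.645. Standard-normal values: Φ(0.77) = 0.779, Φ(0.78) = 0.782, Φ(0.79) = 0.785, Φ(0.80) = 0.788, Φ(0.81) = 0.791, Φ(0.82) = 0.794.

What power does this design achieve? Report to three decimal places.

Power ≈ 0.794

z_β = δ·√(n/(σ₁²+σ₂²)) − z_{α/2}
    = 0.5 · √(176/7.22) − 1.645
    = 0.5 · 4.93728 − 1.645
    = 2.4686 − 1.645 = 0.8236 → 0.82
Power = Φ(0.82) = 0.794.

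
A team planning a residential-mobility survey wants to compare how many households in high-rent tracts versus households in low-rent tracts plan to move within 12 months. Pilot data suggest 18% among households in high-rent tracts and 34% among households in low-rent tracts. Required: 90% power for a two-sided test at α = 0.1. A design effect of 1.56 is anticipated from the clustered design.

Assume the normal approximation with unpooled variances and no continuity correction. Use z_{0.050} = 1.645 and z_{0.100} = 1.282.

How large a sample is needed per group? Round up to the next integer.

n = 195 per group

n = (z_{α/2} + z_β)² · [p₁(1−p₁) + p₂(1−p₂)] / (p₁ − p₂)²
  = (1.645 + 1.282)² · (0.18·0.82 + 0.34·0.66) / (-0.16)²
  = (2.927)² · (0.1476 + 0.2244) / 0.0256
  = 8.5673 · 0.3720 / 0.0256
  = 124.49
Design effect: 1.56 × 124.49 = 194.21.
Round up → n = 195 per group.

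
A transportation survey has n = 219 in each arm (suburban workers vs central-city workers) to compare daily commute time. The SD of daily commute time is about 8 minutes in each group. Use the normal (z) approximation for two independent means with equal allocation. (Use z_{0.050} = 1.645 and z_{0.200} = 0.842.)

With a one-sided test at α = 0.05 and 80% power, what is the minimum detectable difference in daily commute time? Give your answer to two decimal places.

Minimum detectable difference ≈ 1.90 minutes

δ = (z_α + z_β) · √((σ₁²+σ₂²)/n)
  = (1.645 + 0.842) · √(128/219)
  = 2.487 · √0.58447
  = 2.487 · 0.7645
  = 1.9013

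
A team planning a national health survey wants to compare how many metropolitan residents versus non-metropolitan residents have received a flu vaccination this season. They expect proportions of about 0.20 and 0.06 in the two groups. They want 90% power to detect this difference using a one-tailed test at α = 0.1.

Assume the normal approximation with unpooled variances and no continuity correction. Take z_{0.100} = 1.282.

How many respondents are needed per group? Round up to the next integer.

n = 73 per group

n = (z_α + z_β)² · [p₁(1−p₁) + p₂(1−p₂)] / (p₁ − p₂)²
  = (1.282 + 1.282)² · (0.20·0.80 + 0.06·0.94) / (0.14)²
  = (2.564)² · (0.1600 + 0.0564) / 0.0196
  = 6.5741 · 0.2164 / 0.0196
  = 72.58
Round up → n = 73 per group.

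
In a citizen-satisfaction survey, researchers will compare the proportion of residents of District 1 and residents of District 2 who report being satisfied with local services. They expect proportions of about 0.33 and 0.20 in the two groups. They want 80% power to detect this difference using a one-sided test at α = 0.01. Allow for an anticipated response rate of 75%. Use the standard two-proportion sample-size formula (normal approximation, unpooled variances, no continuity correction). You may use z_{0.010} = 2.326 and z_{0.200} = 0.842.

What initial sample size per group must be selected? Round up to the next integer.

n = 302 per group

n = (z_α + z_β)² · [p₁(1−p₁) + p₂(1−p₂)] / (p₁ − p₂)²
  = (2.326 + 0.842)² · (0.33·0.67 + 0.20·0.80) / (0.13)²
  = (3.168)² · (0.2211 + 0.1600) / 0.0169
  = 10.0362 · 0.3811 / 0.0169
  = 226.32
Adjust for 75% response: 226.32 / 0.75 = 301.76.
Round up → n = 302 per group.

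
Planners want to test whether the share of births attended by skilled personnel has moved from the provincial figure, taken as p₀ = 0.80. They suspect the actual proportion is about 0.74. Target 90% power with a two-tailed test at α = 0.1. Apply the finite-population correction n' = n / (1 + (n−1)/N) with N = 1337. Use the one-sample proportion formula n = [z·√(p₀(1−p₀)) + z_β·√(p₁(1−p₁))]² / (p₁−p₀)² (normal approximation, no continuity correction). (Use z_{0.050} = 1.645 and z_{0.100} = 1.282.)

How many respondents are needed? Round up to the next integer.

n = [z_{α/2}·√(p₀q₀) + z_β·√(p₁q₁)]² / (p₁ − p₀)²
  = [1.645·√(0.80·0.20) + 1.282·√(0.74·0.26)]² / (-0.06)²
  = [1.645·0.4000 + 1.282·0.4386]² / 0.0036
  = [1.2203]² / 0.0036
  = 413.67
Finite-population correction (N = 1337): 413.67 / (1 + (413.67 − 1)/1337) = 316.10.
Round up → n = 317.

n = 317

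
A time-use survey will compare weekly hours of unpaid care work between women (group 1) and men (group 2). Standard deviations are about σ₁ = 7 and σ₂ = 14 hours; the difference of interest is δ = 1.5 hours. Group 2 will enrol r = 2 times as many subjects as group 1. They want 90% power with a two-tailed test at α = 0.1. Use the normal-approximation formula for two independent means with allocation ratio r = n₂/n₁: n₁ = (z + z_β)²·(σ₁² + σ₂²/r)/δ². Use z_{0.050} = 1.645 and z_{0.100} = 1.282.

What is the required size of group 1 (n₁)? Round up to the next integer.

n₁ = (z_{α/2} + z_β)² · (σ₁² + σ₂²/r) / δ²
   = (1.645 + 1.282)² · (7² + 14²/2) / 1.5²
   = 8.5673 · (49 + 98) / 2.25
   = 8.5673 · 147 / 2.25
   = 559.73
Round up → n₁ = 560; n₂ = r·n₁ = 2 × 560 = 1120.

n₁ = 560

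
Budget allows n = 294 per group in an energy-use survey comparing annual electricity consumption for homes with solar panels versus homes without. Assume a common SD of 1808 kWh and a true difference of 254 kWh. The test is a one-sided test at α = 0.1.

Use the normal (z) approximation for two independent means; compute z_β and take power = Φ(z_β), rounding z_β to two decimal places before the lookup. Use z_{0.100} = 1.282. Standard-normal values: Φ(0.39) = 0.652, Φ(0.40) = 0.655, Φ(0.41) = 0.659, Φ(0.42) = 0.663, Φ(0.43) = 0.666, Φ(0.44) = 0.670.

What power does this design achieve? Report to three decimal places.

Power ≈ 0.663

z_β = δ·√(n/(σ₁²+σ₂²)) − z_α
    = 254 · √(294/6537728) − 1.282
    = 254 · 0.00671 − 1.282
    = 1.7033 − 1.282 = 0.4213 → 0.42
Power = Φ(0.42) = 0.663.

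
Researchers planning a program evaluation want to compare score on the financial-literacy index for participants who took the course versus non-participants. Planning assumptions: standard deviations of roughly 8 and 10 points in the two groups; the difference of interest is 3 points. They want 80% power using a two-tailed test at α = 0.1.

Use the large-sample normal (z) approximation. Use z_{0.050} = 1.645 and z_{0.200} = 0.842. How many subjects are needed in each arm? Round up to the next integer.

n = 113 per group

n = (z_{α/2} + z_β)² · (σ₁² + σ₂²) / δ²
  = (1.645 + 0.842)² · (8² + 10² = 164) / 3²
  = 6.1852 · 164 / 9
  = 112.71
Round up → n = 113 per group.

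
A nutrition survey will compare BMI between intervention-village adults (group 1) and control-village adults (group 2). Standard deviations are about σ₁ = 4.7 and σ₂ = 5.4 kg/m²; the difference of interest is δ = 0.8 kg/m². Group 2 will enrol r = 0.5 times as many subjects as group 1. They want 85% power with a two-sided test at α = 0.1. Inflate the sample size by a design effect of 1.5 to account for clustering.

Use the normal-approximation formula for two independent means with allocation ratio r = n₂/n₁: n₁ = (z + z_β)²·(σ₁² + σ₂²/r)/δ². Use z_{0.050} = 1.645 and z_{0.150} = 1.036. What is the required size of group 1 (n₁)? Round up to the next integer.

n₁ = (z_{α/2} + z_β)² · (σ₁² + σ₂²/r) / δ²
   = (1.645 + 1.036)² · (4.7² + 5.4²/0.5) / 0.8²
   = 7.1878 · (22.09 + 58.32) / 0.64
   = 7.1878 · 80.41 / 0.64
   = 903.07
Design effect: 1.5 × 903.07 = 1354.61.
Round up → n₁ = 1355; n₂ = r·n₁ = 0.5 × 1355 = 678.

n₁ = 1355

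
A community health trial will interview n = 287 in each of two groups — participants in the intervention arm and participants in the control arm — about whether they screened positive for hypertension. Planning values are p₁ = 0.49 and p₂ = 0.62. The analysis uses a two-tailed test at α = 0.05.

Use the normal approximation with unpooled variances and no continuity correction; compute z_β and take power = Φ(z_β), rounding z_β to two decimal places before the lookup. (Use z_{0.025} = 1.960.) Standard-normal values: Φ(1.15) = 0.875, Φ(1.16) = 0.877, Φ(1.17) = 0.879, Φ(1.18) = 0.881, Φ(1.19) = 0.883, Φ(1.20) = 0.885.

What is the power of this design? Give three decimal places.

z_β = |p₁−p₂|·√(n/[p₁q₁+p₂q₂]) − z_{α/2}
    = 0.13 · √(287/0.4855) − 1.960
    = 0.13 · 24.3134 − 1.960
    = 3.1607 − 1.960 = 1.2007 → 1.20
Power = Φ(1.20) = 0.885.

Power ≈ 0.885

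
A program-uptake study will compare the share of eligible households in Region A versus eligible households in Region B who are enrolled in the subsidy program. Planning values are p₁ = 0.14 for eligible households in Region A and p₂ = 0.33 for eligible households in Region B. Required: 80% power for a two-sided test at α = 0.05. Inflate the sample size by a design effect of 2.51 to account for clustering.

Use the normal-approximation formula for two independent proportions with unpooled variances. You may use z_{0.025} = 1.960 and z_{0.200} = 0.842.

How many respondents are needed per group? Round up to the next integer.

n = (z_{α/2} + z_β)² · [p₁(1−p₁) + p₂(1−p₂)] / (p₁ − p₂)²
  = (1.960 + 0.842)² · (0.14·0.86 + 0.33·0.67) / (-0.19)²
  = (2.802)² · (0.1204 + 0.2211) / 0.0361
  = 7.8512 · 0.3415 / 0.0361
  = 74.27
Design effect: 2.51 × 74.27 = 186.42.
Round up → n = 187 per group.

n = 187 per group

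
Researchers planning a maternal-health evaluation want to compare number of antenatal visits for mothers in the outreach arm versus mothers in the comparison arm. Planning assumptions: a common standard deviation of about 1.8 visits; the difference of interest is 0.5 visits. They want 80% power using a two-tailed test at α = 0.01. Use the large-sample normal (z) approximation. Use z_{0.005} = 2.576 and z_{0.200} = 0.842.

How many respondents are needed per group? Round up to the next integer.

n = 303 per group

n = (z_{α/2} + z_β)² · (σ₁² + σ₂²) / δ²
  = (2.576 + 0.842)² · (2·1.8² = 6.48) / 0.5²
  = 11.6827 · 6.48 / 0.25
  = 302.82
Round up → n = 303 per group.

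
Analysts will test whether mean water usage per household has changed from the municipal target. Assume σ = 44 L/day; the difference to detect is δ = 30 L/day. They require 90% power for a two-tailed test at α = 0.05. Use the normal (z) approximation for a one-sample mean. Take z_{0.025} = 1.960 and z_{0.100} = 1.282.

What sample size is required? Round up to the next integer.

n = 23

n = (z_{α/2} + z_β)² · σ² / δ²
  = (1.960 + 1.282)² · 44² / 30²
  = 10.5106 · 1936 / 900
  = 22.61
Round up → n = 23.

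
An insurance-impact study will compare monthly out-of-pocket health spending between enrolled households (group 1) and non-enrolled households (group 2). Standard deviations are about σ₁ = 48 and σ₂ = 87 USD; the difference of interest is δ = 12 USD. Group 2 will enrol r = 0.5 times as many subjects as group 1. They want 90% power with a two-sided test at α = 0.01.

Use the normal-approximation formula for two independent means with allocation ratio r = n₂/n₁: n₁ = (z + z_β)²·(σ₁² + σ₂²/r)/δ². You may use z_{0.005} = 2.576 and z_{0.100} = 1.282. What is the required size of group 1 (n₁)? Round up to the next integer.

n₁ = (z_{α/2} + z_β)² · (σ₁² + σ₂²/r) / δ²
   = (2.576 + 1.282)² · (48² + 87²/0.5) / 12²
   = 14.8842 · (2304 + 15138) / 144
   = 14.8842 · 17442 / 144
   = 1802.84
Round up → n₁ = 1803; n₂ = r·n₁ = 0.5 × 1803 = 902.

n₁ = 1803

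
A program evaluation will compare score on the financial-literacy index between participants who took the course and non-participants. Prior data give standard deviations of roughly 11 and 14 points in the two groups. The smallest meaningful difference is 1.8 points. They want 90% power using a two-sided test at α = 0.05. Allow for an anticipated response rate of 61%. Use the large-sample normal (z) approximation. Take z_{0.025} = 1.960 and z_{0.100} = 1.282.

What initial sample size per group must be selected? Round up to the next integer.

n = (z_{α/2} + z_β)² · (σ₁² + σ₂²) / δ²
  = (1.960 + 1.282)² · (11² + 14² = 317) / 1.8²
  = 10.5106 · 317 / 3.24
  = 1028.35
Adjust for 61% response: 1028.35 / 0.61 = 1685.82.
Round up → n = 1686 per group.

n = 1686 per group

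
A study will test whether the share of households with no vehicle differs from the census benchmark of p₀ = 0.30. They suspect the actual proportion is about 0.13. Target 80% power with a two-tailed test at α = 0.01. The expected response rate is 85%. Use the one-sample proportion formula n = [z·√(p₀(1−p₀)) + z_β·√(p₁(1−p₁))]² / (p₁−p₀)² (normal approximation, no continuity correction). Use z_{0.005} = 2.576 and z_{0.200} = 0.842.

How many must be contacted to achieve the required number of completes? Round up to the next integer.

n = 88

n = [z_{α/2}·√(p₀q₀) + z_β·√(p₁q₁)]² / (p₁ − p₀)²
  = [2.576·√(0.30·0.70) + 0.842·√(0.13·0.87)]² / (-0.17)²
  = [2.576·0.4583 + 0.842·0.3363]² / 0.0289
  = [1.4636]² / 0.0289
  = 74.13
Adjust for 85% response: 74.13 / 0.85 = 87.21.
Round up → n = 88.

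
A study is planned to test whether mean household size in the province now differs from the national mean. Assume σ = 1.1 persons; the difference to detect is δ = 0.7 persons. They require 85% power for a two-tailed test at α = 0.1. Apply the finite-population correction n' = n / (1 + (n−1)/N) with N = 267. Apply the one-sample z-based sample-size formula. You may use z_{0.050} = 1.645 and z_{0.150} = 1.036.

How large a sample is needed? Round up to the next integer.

n = 17

n = (z_{α/2} + z_β)² · σ² / δ²
  = (1.645 + 1.036)² · 1.1² / 0.7²
  = 7.1878 · 1.21 / 0.49
  = 17.75
Finite-population correction (N = 267): 17.75 / (1 + (17.75 − 1)/267) = 16.70.
Round up → n = 17.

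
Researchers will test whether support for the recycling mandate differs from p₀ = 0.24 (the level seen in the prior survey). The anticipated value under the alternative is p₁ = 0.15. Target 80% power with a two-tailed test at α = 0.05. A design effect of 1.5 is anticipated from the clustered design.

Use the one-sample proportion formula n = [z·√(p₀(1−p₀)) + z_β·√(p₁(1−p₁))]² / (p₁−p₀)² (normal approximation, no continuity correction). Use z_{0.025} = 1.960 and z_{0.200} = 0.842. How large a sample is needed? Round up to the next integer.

n = [z_{α/2}·√(p₀q₀) + z_β·√(p₁q₁)]² / (p₁ − p₀)²
  = [1.960·√(0.24·0.76) + 0.842·√(0.15·0.85)]² / (-0.09)²
  = [1.960·0.4271 + 0.842·0.3571]² / 0.0081
  = [1.1377]² / 0.0081
  = 159.81
Design effect: 1.5 × 159.81 = 239.71.
Round up → n = 240.

n = 240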